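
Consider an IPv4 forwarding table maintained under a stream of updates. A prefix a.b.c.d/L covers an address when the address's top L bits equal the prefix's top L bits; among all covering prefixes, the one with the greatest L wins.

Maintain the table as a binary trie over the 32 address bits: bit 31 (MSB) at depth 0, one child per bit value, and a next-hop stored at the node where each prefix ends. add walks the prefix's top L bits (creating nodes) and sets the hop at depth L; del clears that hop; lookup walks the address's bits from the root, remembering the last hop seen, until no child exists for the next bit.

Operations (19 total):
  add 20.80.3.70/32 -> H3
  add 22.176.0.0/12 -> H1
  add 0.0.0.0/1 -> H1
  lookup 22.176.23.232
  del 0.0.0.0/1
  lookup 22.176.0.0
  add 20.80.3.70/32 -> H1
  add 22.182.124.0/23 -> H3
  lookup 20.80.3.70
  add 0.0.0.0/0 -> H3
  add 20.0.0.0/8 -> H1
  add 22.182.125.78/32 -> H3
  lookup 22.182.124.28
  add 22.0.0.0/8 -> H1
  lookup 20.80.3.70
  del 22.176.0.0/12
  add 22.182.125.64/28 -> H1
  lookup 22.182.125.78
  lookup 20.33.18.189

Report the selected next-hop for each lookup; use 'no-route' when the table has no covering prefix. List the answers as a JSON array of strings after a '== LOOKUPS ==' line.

Apply in order:
  + 20.80.3.70/32 (H3) depth=32
  + 22.176.0.0/12 (H1) depth=12
  + 0.0.0.0/1 (H1) depth=1
  Q 22.176.23.232: descend 000101101011 ; hops seen [H1,H1] ; pick H1
  - 0.0.0.0/1 clear@1
  Q 22.176.0.0: descend 000101101011 ; hops seen [H1] ; pick H1
  + 20.80.3.70/32 (H1) depth=32
  + 22.182.124.0/23 (H3) depth=23
  Q 20.80.3.70: descend 00010100010100000000001101000110 ; hops seen [H1] ; pick H1
  + 0.0.0.0/0 (H3) depth=0
  + 20.0.0.0/8 (H1) depth=8
  + 22.182.125.78/32 (H3) depth=32
  Q 22.182.124.28: descend 00010110101101100111110 ; hops seen [H3,H1,H3] ; pick H3
  + 22.0.0.0/8 (H1) depth=8
  Q 20.80.3.70: descend 00010100010100000000001101000110 ; hops seen [H3,H1,H1] ; pick H1
  - 22.176.0.0/12 clear@12
  + 22.182.125.64/28 (H1) depth=28
  Q 22.182.125.78: descend 00010110101101100111110101001110 ; hops seen [H3,H1,H3,H1,H3] ; pick H3
  Q 20.33.18.189: descend 000101000 ; hops seen [H3,H1] ; pick H1

== LOOKUPS ==
["H1","H1","H1","H3","H1","H3","H1"]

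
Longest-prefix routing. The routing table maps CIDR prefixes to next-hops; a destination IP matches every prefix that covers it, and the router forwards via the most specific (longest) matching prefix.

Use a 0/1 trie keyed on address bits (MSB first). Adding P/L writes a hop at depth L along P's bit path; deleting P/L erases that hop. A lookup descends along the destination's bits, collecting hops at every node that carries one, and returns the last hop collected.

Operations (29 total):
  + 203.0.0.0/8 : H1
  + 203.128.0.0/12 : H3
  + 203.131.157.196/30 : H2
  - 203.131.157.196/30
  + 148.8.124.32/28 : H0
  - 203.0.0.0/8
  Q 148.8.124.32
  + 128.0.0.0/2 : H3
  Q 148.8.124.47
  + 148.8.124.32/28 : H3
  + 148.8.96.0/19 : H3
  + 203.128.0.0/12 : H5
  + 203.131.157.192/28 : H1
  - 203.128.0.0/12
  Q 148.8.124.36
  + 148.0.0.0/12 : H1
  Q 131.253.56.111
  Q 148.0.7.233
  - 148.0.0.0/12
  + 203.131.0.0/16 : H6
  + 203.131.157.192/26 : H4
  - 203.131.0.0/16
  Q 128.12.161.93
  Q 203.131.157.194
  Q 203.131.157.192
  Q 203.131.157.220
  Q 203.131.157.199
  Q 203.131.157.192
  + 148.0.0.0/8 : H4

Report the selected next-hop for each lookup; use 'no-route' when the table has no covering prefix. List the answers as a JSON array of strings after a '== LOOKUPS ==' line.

Process each operation:
  add 203.0.0.0/8 -> H1 at depth 8
  add 203.128.0.0/12 -> H3 at depth 12
  add 203.131.157.196/30 -> H2 at depth 30
  - 203.131.157.196/30 clear@30
  add 148.8.124.32/28 -> H0 at depth 28
  - 203.0.0.0/8 clear@8
  ? 148.8.124.32  path d0:-→d1:-→d2:-→d3:-→d4:-→d5:-→d6:-→d7:-→d8:-→d9:-→d10:-→d11:-→d12:-→d13:-→d14:-→d15:-→d16:-→d17:-→d18:-→d19:-→d20:-→d21:-→d22:-→d23:-→d24:-→d25:-→d26:-→d27:-→d28:H0  best=H0
  add 128.0.0.0/2 -> H3 at depth 2
  ? 148.8.124.47  path d0:-→d1:-→d2:H3→d3:-→d4:-→d5:-→d6:-→d7:-→d8:-→d9:-→d10:-→d11:-→d12:-→d13:-→d14:-→d15:-→d16:-→d17:-→d18:-→d19:-→d20:-→d21:-→d22:-→d23:-→d24:-→d25:-→d26:-→d27:-→d28:H0  best=H0
  add 148.8.124.32/28 -> H3 at depth 28
  add 148.8.96.0/19 -> H3 at depth 19
  add 203.128.0.0/12 -> H5 at depth 12
  add 203.131.157.192/28 -> H1 at depth 28
  - 203.128.0.0/12 clear@12
  ? 148.8.124.36  path d0:-→d1:-→d2:H3→d3:-→d4:-→d5:-→d6:-→d7:-→d8:-→d9:-→d10:-→d11:-→d12:-→d13:-→d14:-→d15:-→d16:-→d17:-→d18:-→d19:H3→d20:-→d21:-→d22:-→d23:-→d24:-→d25:-→d26:-→d27:-→d28:H3  best=H3
  add 148.0.0.0/12 -> H1 at depth 12
  ? 131.253.56.111  path d0:-→d1:-→d2:H3→d3:-  best=H3
  ? 148.0.7.233  path d0:-→d1:-→d2:H3→d3:-→d4:-→d5:-→d6:-→d7:-→d8:-→d9:-→d10:-→d11:-→d12:H1  best=H1
  - 148.0.0.0/12 clear@12
  add 203.131.0.0/16 -> H6 at depth 16
  add 203.131.157.192/26 -> H4 at depth 26
  - 203.131.0.0/16 clear@16
  ? 128.12.161.93  path d0:-→d1:-→d2:H3→d3:-  best=H3
  ? 203.131.157.194  path d0:-→d1:-→d2:-→d3:-→d4:-→d5:-→d6:-→d7:-→d8:-→d9:-→d10:-→d11:-→d12:-→d13:-→d14:-→d15:-→d16:-→d17:-→d18:-→d19:-→d20:-→d21:-→d22:-→d23:-→d24:-→d25:-→d26:H4→d27:-→d28:H1→d29:-  best=H1
  ? 203.131.157.192  path d0:-→d1:-→d2:-→d3:-→d4:-→d5:-→d6:-→d7:-→d8:-→d9:-→d10:-→d11:-→d12:-→d13:-→d14:-→d15:-→d16:-→d17:-→d18:-→d19:-→d20:-→d21:-→d22:-→d23:-→d24:-→d25:-→d26:H4→d27:-→d28:H1→d29:-  best=H1
  ? 203.131.157.220  path d0:-→d1:-→d2:-→d3:-→d4:-→d5:-→d6:-→d7:-→d8:-→d9:-→d10:-→d11:-→d12:-→d13:-→d14:-→d15:-→d16:-→d17:-→d18:-→d19:-→d20:-→d21:-→d22:-→d23:-→d24:-→d25:-→d26:H4→d27:-  best=H4
  ? 203.131.157.199  path d0:-→d1:-→d2:-→d3:-→d4:-→d5:-→d6:-→d7:-→d8:-→d9:-→d10:-→d11:-→d12:-→d13:-→d14:-→d15:-→d16:-→d17:-→d18:-→d19:-→d20:-→d21:-→d22:-→d23:-→d24:-→d25:-→d26:H4→d27:-→d28:H1→d29:-→d30:-  best=H1
  ? 203.131.157.192  path d0:-→d1:-→d2:-→d3:-→d4:-→d5:-→d6:-→d7:-→d8:-→d9:-→d10:-→d11:-→d12:-→d13:-→d14:-→d15:-→d16:-→d17:-→d18:-→d19:-→d20:-→d21:-→d22:-→d23:-→d24:-→d25:-→d26:H4→d27:-→d28:H1→d29:-  best=H1
  add 148.0.0.0/8 -> H4 at depth 8

== LOOKUPS ==
["H0","H0","H3","H3","H1","H3","H1","H1","H4","H1","H1"]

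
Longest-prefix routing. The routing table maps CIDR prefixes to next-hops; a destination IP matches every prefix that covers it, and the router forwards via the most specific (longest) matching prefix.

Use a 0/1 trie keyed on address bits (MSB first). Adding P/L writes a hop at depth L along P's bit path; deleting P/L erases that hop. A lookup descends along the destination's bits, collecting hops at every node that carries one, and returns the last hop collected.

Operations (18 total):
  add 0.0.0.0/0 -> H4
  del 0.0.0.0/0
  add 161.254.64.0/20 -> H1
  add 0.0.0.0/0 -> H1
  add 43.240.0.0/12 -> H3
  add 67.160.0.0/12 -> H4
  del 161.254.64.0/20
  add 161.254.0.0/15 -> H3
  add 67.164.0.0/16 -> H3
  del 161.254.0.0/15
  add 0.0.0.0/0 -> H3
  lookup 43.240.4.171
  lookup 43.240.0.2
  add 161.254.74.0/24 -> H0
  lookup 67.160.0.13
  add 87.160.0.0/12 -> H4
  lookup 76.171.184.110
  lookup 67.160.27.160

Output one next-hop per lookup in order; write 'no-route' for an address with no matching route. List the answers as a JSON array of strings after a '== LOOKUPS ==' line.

Trace:
  + 0.0.0.0/0 (H4) depth=0
  - 0.0.0.0/0 clear@0
  + 161.254.64.0/20 (H1) depth=20
  + 0.0.0.0/0 (H1) depth=0
  + 43.240.0.0/12 (H3) depth=12
  + 67.160.0.0/12 (H4) depth=12
  - 161.254.64.0/20 clear@20
  + 161.254.0.0/15 (H3) depth=15
  + 67.164.0.0/16 (H3) depth=16
  - 161.254.0.0/15 clear@15
  + 0.0.0.0/0 (H3) depth=0
  ? 43.240.4.171  path d0:H3→d1:-→d2:-→d3:-→d4:-→d5:-→d6:-→d7:-→d8:-→d9:-→d10:-→d11:-→d12:H3  best=H3
  ? 43.240.0.2  path d0:H3→d1:-→d2:-→d3:-→d4:-→d5:-→d6:-→d7:-→d8:-→d9:-→d10:-→d11:-→d12:H3  best=H3
  + 161.254.74.0/24 (H0) depth=24
  ? 67.160.0.13  path d0:H3→d1:-→d2:-→d3:-→d4:-→d5:-→d6:-→d7:-→d8:-→d9:-→d10:-→d11:-→d12:H4→d13:-  best=H4
  + 87.160.0.0/12 (H4) depth=12
  ? 76.171.184.110  path d0:H3→d1:-→d2:-→d3:-→d4:-  best=H3
  ? 67.160.27.160  path d0:H3→d1:-→d2:-→d3:-→d4:-→d5:-→d6:-→d7:-→d8:-→d9:-→d10:-→d11:-→d12:H4→d13:-  best=H4

== LOOKUPS ==
["H3","H3","H4","H3","H4"]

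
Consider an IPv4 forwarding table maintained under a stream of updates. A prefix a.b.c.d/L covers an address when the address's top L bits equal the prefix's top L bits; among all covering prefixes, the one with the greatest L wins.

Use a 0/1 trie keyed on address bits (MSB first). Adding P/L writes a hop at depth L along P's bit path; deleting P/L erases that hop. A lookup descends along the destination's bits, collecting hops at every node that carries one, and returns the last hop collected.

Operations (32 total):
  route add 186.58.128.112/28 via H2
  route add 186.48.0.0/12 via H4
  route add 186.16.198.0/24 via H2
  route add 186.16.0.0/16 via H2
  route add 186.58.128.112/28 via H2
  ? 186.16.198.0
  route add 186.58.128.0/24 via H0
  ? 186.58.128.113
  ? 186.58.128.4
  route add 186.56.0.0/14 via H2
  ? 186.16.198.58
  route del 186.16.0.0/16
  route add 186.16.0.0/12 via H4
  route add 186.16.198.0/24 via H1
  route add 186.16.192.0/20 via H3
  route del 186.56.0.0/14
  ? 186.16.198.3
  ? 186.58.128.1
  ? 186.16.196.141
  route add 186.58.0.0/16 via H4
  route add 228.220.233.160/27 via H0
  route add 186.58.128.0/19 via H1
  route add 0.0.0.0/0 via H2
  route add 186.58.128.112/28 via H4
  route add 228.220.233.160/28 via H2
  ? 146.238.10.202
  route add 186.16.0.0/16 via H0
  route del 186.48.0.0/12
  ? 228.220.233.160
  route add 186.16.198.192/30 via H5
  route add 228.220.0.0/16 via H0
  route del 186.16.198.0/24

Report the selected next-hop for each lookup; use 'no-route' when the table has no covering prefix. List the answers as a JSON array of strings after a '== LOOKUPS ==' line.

Apply in order:
  + 186.58.128.112/28 (H2) depth=28
  + 186.48.0.0/12 (H4) depth=12
  + 186.16.198.0/24 (H2) depth=24
  + 186.16.0.0/16 (H2) depth=16
  + 186.58.128.112/28 (H2) depth=28
  lookup 186.16.198.0: bits 101110100001000011000110 walk d0:-→d1:-→d2:-→d3:-→d4:-→d5:-→d6:-→d7:-→d8:-→d9:-→d10:-→d11:-→d12:-→d13:-→d14:-→d15:-→d16:H2→d17:-→d18:-→d19:-→d20:-→d21:-→d22:-→d23:-→d24:H2 -> H2
  + 186.58.128.0/24 (H0) depth=24
  lookup 186.58.128.113: bits 1011101000111010100000000111 walk d0:-→d1:-→d2:-→d3:-→d4:-→d5:-→d6:-→d7:-→d8:-→d9:-→d10:-→d11:-→d12:H4→d13:-→d14:-→d15:-→d16:-→d17:-→d18:-→d19:-→d20:-→d21:-→d22:-→d23:-→d24:H0→d25:-→d26:-→d27:-→d28:H2 -> H2
  lookup 186.58.128.4: bits 1011101000111010100000000 walk d0:-→d1:-→d2:-→d3:-→d4:-→d5:-→d6:-→d7:-→d8:-→d9:-→d10:-→d11:-→d12:H4→d13:-→d14:-→d15:-→d16:-→d17:-→d18:-→d19:-→d20:-→d21:-→d22:-→d23:-→d24:H0→d25:- -> H0
  + 186.56.0.0/14 (H2) depth=14
  lookup 186.16.198.58: bits 101110100001000011000110 walk d0:-→d1:-→d2:-→d3:-→d4:-→d5:-→d6:-→d7:-→d8:-→d9:-→d10:-→d11:-→d12:-→d13:-→d14:-→d15:-→d16:H2→d17:-→d18:-→d19:-→d20:-→d21:-→d22:-→d23:-→d24:H2 -> H2
  del 186.16.0.0/16 (clear depth 16)
  + 186.16.0.0/12 (H4) depth=12
  + 186.16.198.0/24 (H1) depth=24
  + 186.16.192.0/20 (H3) depth=20
  del 186.56.0.0/14 (clear depth 14)
  lookup 186.16.198.3: bits 101110100001000011000110 walk d0:-→d1:-→d2:-→d3:-→d4:-→d5:-→d6:-→d7:-→d8:-→d9:-→d10:-→d11:-→d12:H4→d13:-→d14:-→d15:-→d16:-→d17:-→d18:-→d19:-→d20:H3→d21:-→d22:-→d23:-→d24:H1 -> H1
  lookup 186.58.128.1: bits 1011101000111010100000000 walk d0:-→d1:-→d2:-→d3:-→d4:-→d5:-→d6:-→d7:-→d8:-→d9:-→d10:-→d11:-→d12:H4→d13:-→d14:-→d15:-→d16:-→d17:-→d18:-→d19:-→d20:-→d21:-→d22:-→d23:-→d24:H0→d25:- -> H0
  lookup 186.16.196.141: bits 1011101000010000110001 walk d0:-→d1:-→d2:-→d3:-→d4:-→d5:-→d6:-→d7:-→d8:-→d9:-→d10:-→d11:-→d12:H4→d13:-→d14:-→d15:-→d16:-→d17:-→d18:-→d19:-→d20:H3→d21:-→d22:- -> H3
  + 186.58.0.0/16 (H4) depth=16
  + 228.220.233.160/27 (H0) depth=27
  + 186.58.128.0/19 (H1) depth=19
  + 0.0.0.0/0 (H2) depth=0
  + 186.58.128.112/28 (H4) depth=28
  + 228.220.233.160/28 (H2) depth=28
  lookup 146.238.10.202: bits 10 walk d0:H2→d1:-→d2:- -> H2
  + 186.16.0.0/16 (H0) depth=16
  del 186.48.0.0/12 (clear depth 12)
  lookup 228.220.233.160: bits 1110010011011100111010011010 walk d0:H2→d1:-→d2:-→d3:-→d4:-→d5:-→d6:-→d7:-→d8:-→d9:-→d10:-→d11:-→d12:-→d13:-→d14:-→d15:-→d16:-→d17:-→d18:-→d19:-→d20:-→d21:-→d22:-→d23:-→d24:-→d25:-→d26:-→d27:H0→d28:H2 -> H2
  + 186.16.198.192/30 (H5) depth=30
  + 228.220.0.0/16 (H0) depth=16
  del 186.16.198.0/24 (clear depth 24)

== LOOKUPS ==
["H2","H2","H0","H2","H1","H0","H3","H2","H2"]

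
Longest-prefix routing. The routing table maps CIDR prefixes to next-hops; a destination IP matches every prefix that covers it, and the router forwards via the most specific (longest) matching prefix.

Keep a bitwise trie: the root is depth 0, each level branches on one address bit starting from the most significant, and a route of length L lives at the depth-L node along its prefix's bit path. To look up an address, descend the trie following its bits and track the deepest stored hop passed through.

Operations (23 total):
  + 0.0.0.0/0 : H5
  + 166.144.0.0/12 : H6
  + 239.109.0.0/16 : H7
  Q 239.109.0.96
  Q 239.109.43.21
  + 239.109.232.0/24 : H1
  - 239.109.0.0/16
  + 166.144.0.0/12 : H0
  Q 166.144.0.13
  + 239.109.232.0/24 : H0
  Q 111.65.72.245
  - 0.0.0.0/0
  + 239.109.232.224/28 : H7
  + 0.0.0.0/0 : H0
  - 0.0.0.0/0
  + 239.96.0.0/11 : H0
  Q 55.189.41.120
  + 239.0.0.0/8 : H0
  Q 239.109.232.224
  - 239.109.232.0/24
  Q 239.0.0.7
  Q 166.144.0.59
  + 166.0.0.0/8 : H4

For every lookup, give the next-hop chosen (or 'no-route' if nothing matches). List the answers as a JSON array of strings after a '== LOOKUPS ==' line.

Process each operation:
  add 0.0.0.0/0 -> H5 at depth 0
  add 166.144.0.0/12 -> H6 at depth 12
  add 239.109.0.0/16 -> H7 at depth 16
  lookup 239.109.0.96: bits 1110111101101101 walk d0:H5→d1:-→d2:-→d3:-→d4:-→d5:-→d6:-→d7:-→d8:-→d9:-→d10:-→d11:-→d12:-→d13:-→d14:-→d15:-→d16:H7 -> H7
  lookup 239.109.43.21: bits 1110111101101101 walk d0:H5→d1:-→d2:-→d3:-→d4:-→d5:-→d6:-→d7:-→d8:-→d9:-→d10:-→d11:-→d12:-→d13:-→d14:-→d15:-→d16:H7 -> H7
  add 239.109.232.0/24 -> H1 at depth 24
  - 239.109.0.0/16 clear@16
  add 166.144.0.0/12 -> H0 at depth 12
  lookup 166.144.0.13: bits 101001101001 walk d0:H5→d1:-→d2:-→d3:-→d4:-→d5:-→d6:-→d7:-→d8:-→d9:-→d10:-→d11:-→d12:H0 -> H0
  add 239.109.232.0/24 -> H0 at depth 24
  lookup 111.65.72.245: bits ε walk d0:H5 -> H5
  - 0.0.0.0/0 clear@0
  add 239.109.232.224/28 -> H7 at depth 28
  add 0.0.0.0/0 -> H0 at depth 0
  - 0.0.0.0/0 clear@0
  add 239.96.0.0/11 -> H0 at depth 11
  lookup 55.189.41.120: bits ε walk d0:- -> no-route
  add 239.0.0.0/8 -> H0 at depth 8
  lookup 239.109.232.224: bits 1110111101101101111010001110 walk d0:-→d1:-→d2:-→d3:-→d4:-→d5:-→d6:-→d7:-→d8:H0→d9:-→d10:-→d11:H0→d12:-→d13:-→d14:-→d15:-→d16:-→d17:-→d18:-→d19:-→d20:-→d21:-→d22:-→d23:-→d24:H0→d25:-→d26:-→d27:-→d28:H7 -> H7
  - 239.109.232.0/24 clear@24
  lookup 239.0.0.7: bits 111011110 walk d0:-→d1:-→d2:-→d3:-→d4:-→d5:-→d6:-→d7:-→d8:H0→d9:- -> H0
  lookup 166.144.0.59: bits 101001101001 walk d0:-→d1:-→d2:-→d3:-→d4:-→d5:-→d6:-→d7:-→d8:-→d9:-→d10:-→d11:-→d12:H0 -> H0
  add 166.0.0.0/8 -> H4 at depth 8

== LOOKUPS ==
["H7","H7","H0","H5","no-route","H7","H0","H0"]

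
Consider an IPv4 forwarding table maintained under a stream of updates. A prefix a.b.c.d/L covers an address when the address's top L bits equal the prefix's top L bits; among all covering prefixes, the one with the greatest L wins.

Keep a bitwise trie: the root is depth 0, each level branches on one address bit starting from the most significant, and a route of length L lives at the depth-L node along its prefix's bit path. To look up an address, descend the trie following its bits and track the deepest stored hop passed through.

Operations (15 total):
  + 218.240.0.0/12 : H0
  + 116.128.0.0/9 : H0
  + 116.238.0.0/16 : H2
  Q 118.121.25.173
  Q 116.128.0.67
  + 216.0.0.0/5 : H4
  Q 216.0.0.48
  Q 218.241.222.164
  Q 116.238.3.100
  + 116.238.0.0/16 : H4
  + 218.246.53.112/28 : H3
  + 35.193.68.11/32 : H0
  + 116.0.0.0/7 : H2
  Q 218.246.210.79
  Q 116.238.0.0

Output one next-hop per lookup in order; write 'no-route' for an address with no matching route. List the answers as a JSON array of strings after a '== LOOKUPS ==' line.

Apply in order:
  add 218.240.0.0/12 -> H0 at depth 12
  add 116.128.0.0/9 -> H0 at depth 9
  add 116.238.0.0/16 -> H2 at depth 16
  Q 118.121.25.173: descend 011101 ; hops seen [∅] ; pick no-route
  Q 116.128.0.67: descend 011101001 ; hops seen [H0] ; pick H0
  add 216.0.0.0/5 -> H4 at depth 5
  Q 216.0.0.48: descend 110110 ; hops seen [H4] ; pick H4
  Q 218.241.222.164: descend 110110101111 ; hops seen [H4,H0] ; pick H0
  Q 116.238.3.100: descend 0111010011101110 ; hops seen [H0,H2] ; pick H2
  add 116.238.0.0/16 -> H4 at depth 16
  add 218.246.53.112/28 -> H3 at depth 28
  add 35.193.68.11/32 -> H0 at depth 32
  add 116.0.0.0/7 -> H2 at depth 7
  Q 218.246.210.79: descend 1101101011110110 ; hops seen [H4,H0] ; pick H0
  Q 116.238.0.0: descend 0111010011101110 ; hops seen [H2,H0,H4] ; pick H4

== LOOKUPS ==
["no-route","H0","H4","H0","H2","H0","H4"]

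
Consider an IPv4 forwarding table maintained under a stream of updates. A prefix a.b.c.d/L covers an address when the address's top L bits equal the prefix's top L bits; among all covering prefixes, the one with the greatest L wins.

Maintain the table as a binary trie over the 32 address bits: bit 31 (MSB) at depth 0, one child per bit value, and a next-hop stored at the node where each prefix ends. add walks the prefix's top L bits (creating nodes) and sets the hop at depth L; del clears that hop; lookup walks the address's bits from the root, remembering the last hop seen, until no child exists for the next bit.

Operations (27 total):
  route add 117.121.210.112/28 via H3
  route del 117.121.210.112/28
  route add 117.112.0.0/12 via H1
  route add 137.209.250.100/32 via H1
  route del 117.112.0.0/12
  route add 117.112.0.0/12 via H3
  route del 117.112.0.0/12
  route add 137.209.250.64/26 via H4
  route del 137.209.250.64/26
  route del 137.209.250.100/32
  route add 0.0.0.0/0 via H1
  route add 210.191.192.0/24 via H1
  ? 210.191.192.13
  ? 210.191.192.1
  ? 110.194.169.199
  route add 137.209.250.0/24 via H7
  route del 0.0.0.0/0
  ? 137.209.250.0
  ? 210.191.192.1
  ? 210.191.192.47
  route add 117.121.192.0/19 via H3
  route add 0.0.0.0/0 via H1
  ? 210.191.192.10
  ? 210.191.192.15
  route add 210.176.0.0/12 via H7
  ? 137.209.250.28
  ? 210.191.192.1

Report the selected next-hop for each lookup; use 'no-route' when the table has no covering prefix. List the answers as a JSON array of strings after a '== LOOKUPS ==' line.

Process each operation:
  + 117.121.210.112/28 (H3) depth=28
  del 117.121.210.112/28 (clear depth 28)
  + 117.112.0.0/12 (H1) depth=12
  + 137.209.250.100/32 (H1) depth=32
  del 117.112.0.0/12 (clear depth 12)
  + 117.112.0.0/12 (H3) depth=12
  del 117.112.0.0/12 (clear depth 12)
  + 137.209.250.64/26 (H4) depth=26
  del 137.209.250.64/26 (clear depth 26)
  del 137.209.250.100/32 (clear depth 32)
  + 0.0.0.0/0 (H1) depth=0
  + 210.191.192.0/24 (H1) depth=24
  Q 210.191.192.13: descend 110100101011111111000000 ; hops seen [H1,H1] ; pick H1
  Q 210.191.192.1: descend 110100101011111111000000 ; hops seen [H1,H1] ; pick H1
  Q 110.194.169.199: descend 011 ; hops seen [H1] ; pick H1
  + 137.209.250.0/24 (H7) depth=24
  del 0.0.0.0/0 (clear depth 0)
  Q 137.209.250.0: descend 1000100111010001111110100 ; hops seen [H7] ; pick H7
  Q 210.191.192.1: descend 110100101011111111000000 ; hops seen [H1] ; pick H1
  Q 210.191.192.47: descend 110100101011111111000000 ; hops seen [H1] ; pick H1
  + 117.121.192.0/19 (H3) depth=19
  + 0.0.0.0/0 (H1) depth=0
  Q 210.191.192.10: descend 110100101011111111000000 ; hops seen [H1,H1] ; pick H1
  Q 210.191.192.15: descend 110100101011111111000000 ; hops seen [H1,H1] ; pick H1
  + 210.176.0.0/12 (H7) depth=12
  Q 137.209.250.28: descend 1000100111010001111110100 ; hops seen [H1,H7] ; pick H7
  Q 210.191.192.1: descend 110100101011111111000000 ; hops seen [H1,H7,H1] ; pick H1

== LOOKUPS ==
["H1","H1","H1","H7","H1","H1","H1","H1","H7","H1"]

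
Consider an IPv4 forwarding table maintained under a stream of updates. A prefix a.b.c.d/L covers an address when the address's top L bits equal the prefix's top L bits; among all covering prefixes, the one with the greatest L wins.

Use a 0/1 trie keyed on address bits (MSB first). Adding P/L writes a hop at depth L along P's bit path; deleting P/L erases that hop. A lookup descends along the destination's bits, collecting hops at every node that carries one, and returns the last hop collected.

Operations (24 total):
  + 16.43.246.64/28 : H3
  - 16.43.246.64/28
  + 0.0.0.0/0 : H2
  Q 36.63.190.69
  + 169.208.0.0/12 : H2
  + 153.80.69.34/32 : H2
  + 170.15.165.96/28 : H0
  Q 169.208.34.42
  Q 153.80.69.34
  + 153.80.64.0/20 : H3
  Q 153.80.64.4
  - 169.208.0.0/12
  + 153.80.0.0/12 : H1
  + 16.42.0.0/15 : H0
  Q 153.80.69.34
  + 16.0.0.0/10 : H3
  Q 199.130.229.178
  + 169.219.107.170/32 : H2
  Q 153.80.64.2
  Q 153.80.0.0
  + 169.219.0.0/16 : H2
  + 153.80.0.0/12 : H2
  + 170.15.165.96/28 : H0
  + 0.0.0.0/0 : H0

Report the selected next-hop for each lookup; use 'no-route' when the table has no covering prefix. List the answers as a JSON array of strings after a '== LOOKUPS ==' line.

Apply in order:
  add 16.43.246.64/28 -> H3 at depth 28
  - 16.43.246.64/28 clear@28
  add 0.0.0.0/0 -> H2 at depth 0
  lookup 36.63.190.69: bits 00 walk d0:H2→d1:-→d2:- -> H2
  add 169.208.0.0/12 -> H2 at depth 12
  add 153.80.69.34/32 -> H2 at depth 32
  add 170.15.165.96/28 -> H0 at depth 28
  lookup 169.208.34.42: bits 101010011101 walk d0:H2→d1:-→d2:-→d3:-→d4:-→d5:-→d6:-→d7:-→d8:-→d9:-→d10:-→d11:-→d12:H2 -> H2
  lookup 153.80.69.34: bits 10011001010100000100010100100010 walk d0:H2→d1:-→d2:-→d3:-→d4:-→d5:-→d6:-→d7:-→d8:-→d9:-→d10:-→d11:-→d12:-→d13:-→d14:-→d15:-→d16:-→d17:-→d18:-→d19:-→d20:-→d21:-→d22:-→d23:-→d24:-→d25:-→d26:-→d27:-→d28:-→d29:-→d30:-→d31:-→d32:H2 -> H2
  add 153.80.64.0/20 -> H3 at depth 20
  lookup 153.80.64.4: bits 100110010101000001000 walk d0:H2→d1:-→d2:-→d3:-→d4:-→d5:-→d6:-→d7:-→d8:-→d9:-→d10:-→d11:-→d12:-→d13:-→d14:-→d15:-→d16:-→d17:-→d18:-→d19:-→d20:H3→d21:- -> H3
  - 169.208.0.0/12 clear@12
  add 153.80.0.0/12 -> H1 at depth 12
  add 16.42.0.0/15 -> H0 at depth 15
  lookup 153.80.69.34: bits 10011001010100000100010100100010 walk d0:H2→d1:-→d2:-→d3:-→d4:-→d5:-→d6:-→d7:-→d8:-→d9:-→d10:-→d11:-→d12:H1→d13:-→d14:-→d15:-→d16:-→d17:-→d18:-→d19:-→d20:H3→d21:-→d22:-→d23:-→d24:-→d25:-→d26:-→d27:-→d28:-→d29:-→d30:-→d31:-→d32:H2 -> H2
  add 16.0.0.0/10 -> H3 at depth 10
  lookup 199.130.229.178: bits 1 walk d0:H2→d1:- -> H2
  add 169.219.107.170/32 -> H2 at depth 32
  lookup 153.80.64.2: bits 100110010101000001000 walk d0:H2→d1:-→d2:-→d3:-→d4:-→d5:-→d6:-→d7:-→d8:-→d9:-→d10:-→d11:-→d12:H1→d13:-→d14:-→d15:-→d16:-→d17:-→d18:-→d19:-→d20:H3→d21:- -> H3
  lookup 153.80.0.0: bits 10011001010100000 walk d0:H2→d1:-→d2:-→d3:-→d4:-→d5:-→d6:-→d7:-→d8:-→d9:-→d10:-→d11:-→d12:H1→d13:-→d14:-→d15:-→d16:-→d17:- -> H1
  add 169.219.0.0/16 -> H2 at depth 16
  add 153.80.0.0/12 -> H2 at depth 12
  add 170.15.165.96/28 -> H0 at depth 28
  add 0.0.0.0/0 -> H0 at depth 0

== LOOKUPS ==
["H2","H2","H2","H3","H2","H2","H3","H1"]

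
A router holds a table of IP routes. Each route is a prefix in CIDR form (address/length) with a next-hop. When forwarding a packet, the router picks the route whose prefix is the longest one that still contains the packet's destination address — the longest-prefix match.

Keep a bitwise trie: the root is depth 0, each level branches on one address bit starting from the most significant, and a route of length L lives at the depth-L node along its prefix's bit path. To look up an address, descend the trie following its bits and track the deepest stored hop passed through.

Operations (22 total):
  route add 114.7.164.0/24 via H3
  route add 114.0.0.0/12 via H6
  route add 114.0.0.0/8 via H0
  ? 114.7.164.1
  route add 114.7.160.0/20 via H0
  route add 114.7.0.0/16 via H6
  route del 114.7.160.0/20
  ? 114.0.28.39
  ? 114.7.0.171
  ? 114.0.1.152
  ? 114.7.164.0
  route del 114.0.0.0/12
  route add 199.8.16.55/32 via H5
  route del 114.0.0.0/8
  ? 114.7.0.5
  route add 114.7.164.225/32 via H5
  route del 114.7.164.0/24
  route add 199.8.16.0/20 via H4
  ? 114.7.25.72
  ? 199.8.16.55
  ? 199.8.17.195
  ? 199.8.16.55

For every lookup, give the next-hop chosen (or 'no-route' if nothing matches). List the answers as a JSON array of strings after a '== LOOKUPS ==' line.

Process each operation:
  + 114.7.164.0/24 (H3) depth=24
  + 114.0.0.0/12 (H6) depth=12
  + 114.0.0.0/8 (H0) depth=8
  lookup 114.7.164.1: bits 011100100000011110100100 walk d0:-→d1:-→d2:-→d3:-→d4:-→d5:-→d6:-→d7:-→d8:H0→d9:-→d10:-→d11:-→d12:H6→d13:-→d14:-→d15:-→d16:-→d17:-→d18:-→d19:-→d20:-→d21:-→d22:-→d23:-→d24:H3 -> H3
  + 114.7.160.0/20 (H0) depth=20
  + 114.7.0.0/16 (H6) depth=16
  del 114.7.160.0/20 (clear depth 20)
  lookup 114.0.28.39: bits 0111001000000 walk d0:-→d1:-→d2:-→d3:-→d4:-→d5:-→d6:-→d7:-→d8:H0→d9:-→d10:-→d11:-→d12:H6→d13:- -> H6
  lookup 114.7.0.171: bits 0111001000000111 walk d0:-→d1:-→d2:-→d3:-→d4:-→d5:-→d6:-→d7:-→d8:H0→d9:-→d10:-→d11:-→d12:H6→d13:-→d14:-→d15:-→d16:H6 -> H6
  lookup 114.0.1.152: bits 0111001000000 walk d0:-→d1:-→d2:-→d3:-→d4:-→d5:-→d6:-→d7:-→d8:H0→d9:-→d10:-→d11:-→d12:H6→d13:- -> H6
  lookup 114.7.164.0: bits 011100100000011110100100 walk d0:-→d1:-→d2:-→d3:-→d4:-→d5:-→d6:-→d7:-→d8:H0→d9:-→d10:-→d11:-→d12:H6→d13:-→d14:-→d15:-→d16:H6→d17:-→d18:-→d19:-→d20:-→d21:-→d22:-→d23:-→d24:H3 -> H3
  del 114.0.0.0/12 (clear depth 12)
  + 199.8.16.55/32 (H5) depth=32
  del 114.0.0.0/8 (clear depth 8)
  lookup 114.7.0.5: bits 0111001000000111 walk d0:-→d1:-→d2:-→d3:-→d4:-→d5:-→d6:-→d7:-→d8:-→d9:-→d10:-→d11:-→d12:-→d13:-→d14:-→d15:-→d16:H6 -> H6
  + 114.7.164.225/32 (H5) depth=32
  del 114.7.164.0/24 (clear depth 24)
  + 199.8.16.0/20 (H4) depth=20
  lookup 114.7.25.72: bits 0111001000000111 walk d0:-→d1:-→d2:-→d3:-→d4:-→d5:-→d6:-→d7:-→d8:-→d9:-→d10:-→d11:-→d12:-→d13:-→d14:-→d15:-→d16:H6 -> H6
  lookup 199.8.16.55: bits 11000111000010000001000000110111 walk d0:-→d1:-→d2:-→d3:-→d4:-→d5:-→d6:-→d7:-→d8:-→d9:-→d10:-→d11:-→d12:-→d13:-→d14:-→d15:-→d16:-→d17:-→d18:-→d19:-→d20:H4→d21:-→d22:-→d23:-→d24:-→d25:-→d26:-→d27:-→d28:-→d29:-→d30:-→d31:-→d32:H5 -> H5
  lookup 199.8.17.195: bits 11000111000010000001000 walk d0:-→d1:-→d2:-→d3:-→d4:-→d5:-→d6:-→d7:-→d8:-→d9:-→d10:-→d11:-→d12:-→d13:-→d14:-→d15:-→d16:-→d17:-→d18:-→d19:-→d20:H4→d21:-→d22:-→d23:- -> H4
  lookup 199.8.16.55: bits 11000111000010000001000000110111 walk d0:-→d1:-→d2:-→d3:-→d4:-→d5:-→d6:-→d7:-→d8:-→d9:-→d10:-→d11:-→d12:-→d13:-→d14:-→d15:-→d16:-→d17:-→d18:-→d19:-→d20:H4→d21:-→d22:-→d23:-→d24:-→d25:-→d26:-→d27:-→d28:-→d29:-→d30:-→d31:-→d32:H5 -> H5

== LOOKUPS ==
["H3","H6","H6","H6","H3","H6","H6","H5","H4","H5"]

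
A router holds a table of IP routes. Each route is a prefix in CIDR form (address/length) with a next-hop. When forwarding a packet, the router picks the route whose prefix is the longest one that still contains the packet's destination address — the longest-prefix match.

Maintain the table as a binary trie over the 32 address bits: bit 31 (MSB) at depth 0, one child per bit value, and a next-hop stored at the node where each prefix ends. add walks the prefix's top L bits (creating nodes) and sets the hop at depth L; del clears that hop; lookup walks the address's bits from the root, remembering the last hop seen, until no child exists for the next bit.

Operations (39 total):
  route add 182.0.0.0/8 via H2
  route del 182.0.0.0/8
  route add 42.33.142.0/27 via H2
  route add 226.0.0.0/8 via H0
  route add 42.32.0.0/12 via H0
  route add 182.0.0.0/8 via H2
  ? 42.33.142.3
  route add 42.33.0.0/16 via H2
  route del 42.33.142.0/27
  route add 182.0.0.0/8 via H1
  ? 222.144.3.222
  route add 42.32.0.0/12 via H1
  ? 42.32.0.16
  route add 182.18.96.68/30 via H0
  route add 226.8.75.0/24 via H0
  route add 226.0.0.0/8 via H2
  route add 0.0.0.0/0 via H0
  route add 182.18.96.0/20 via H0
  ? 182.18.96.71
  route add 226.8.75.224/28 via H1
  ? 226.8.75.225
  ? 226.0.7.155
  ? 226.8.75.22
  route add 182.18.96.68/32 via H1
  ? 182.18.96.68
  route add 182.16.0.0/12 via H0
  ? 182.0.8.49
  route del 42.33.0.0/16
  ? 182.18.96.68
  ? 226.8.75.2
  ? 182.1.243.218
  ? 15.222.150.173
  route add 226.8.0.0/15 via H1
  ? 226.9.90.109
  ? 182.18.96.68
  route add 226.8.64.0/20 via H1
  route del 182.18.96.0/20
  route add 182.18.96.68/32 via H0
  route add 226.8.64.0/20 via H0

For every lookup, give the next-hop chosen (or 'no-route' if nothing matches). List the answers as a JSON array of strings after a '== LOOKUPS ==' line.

Process each operation:
  add 182.0.0.0/8 -> H2 at depth 8
  del 182.0.0.0/8 (clear depth 8)
  add 42.33.142.0/27 -> H2 at depth 27
  add 226.0.0.0/8 -> H0 at depth 8
  add 42.32.0.0/12 -> H0 at depth 12
  add 182.0.0.0/8 -> H2 at depth 8
  ? 42.33.142.3  path d0:-→d1:-→d2:-→d3:-→d4:-→d5:-→d6:-→d7:-→d8:-→d9:-→d10:-→d11:-→d12:H0→d13:-→d14:-→d15:-→d16:-→d17:-→d18:-→d19:-→d20:-→d21:-→d22:-→d23:-→d24:-→d25:-→d26:-→d27:H2  best=H2
  add 42.33.0.0/16 -> H2 at depth 16
  del 42.33.142.0/27 (clear depth 27)
  add 182.0.0.0/8 -> H1 at depth 8
  ? 222.144.3.222  path d0:-→d1:-→d2:-  best=no-route
  add 42.32.0.0/12 -> H1 at depth 12
  ? 42.32.0.16  path d0:-→d1:-→d2:-→d3:-→d4:-→d5:-→d6:-→d7:-→d8:-→d9:-→d10:-→d11:-→d12:H1→d13:-→d14:-→d15:-  best=H1
  add 182.18.96.68/30 -> H0 at depth 30
  add 226.8.75.0/24 -> H0 at depth 24
  add 226.0.0.0/8 -> H2 at depth 8
  add 0.0.0.0/0 -> H0 at depth 0
  add 182.18.96.0/20 -> H0 at depth 20
  ? 182.18.96.71  path d0:H0→d1:-→d2:-→d3:-→d4:-→d5:-→d6:-→d7:-→d8:H1→d9:-→d10:-→d11:-→d12:-→d13:-→d14:-→d15:-→d16:-→d17:-→d18:-→d19:-→d20:H0→d21:-→d22:-→d23:-→d24:-→d25:-→d26:-→d27:-→d28:-→d29:-→d30:H0  best=H0
  add 226.8.75.224/28 -> H1 at depth 28
  ? 226.8.75.225  path d0:H0→d1:-→d2:-→d3:-→d4:-→d5:-→d6:-→d7:-→d8:H2→d9:-→d10:-→d11:-→d12:-→d13:-→d14:-→d15:-→d16:-→d17:-→d18:-→d19:-→d20:-→d21:-→d22:-→d23:-→d24:H0→d25:-→d26:-→d27:-→d28:H1  best=H1
  ? 226.0.7.155  path d0:H0→d1:-→d2:-→d3:-→d4:-→d5:-→d6:-→d7:-→d8:H2→d9:-→d10:-→d11:-→d12:-  best=H2
  ? 226.8.75.22  path d0:H0→d1:-→d2:-→d3:-→d4:-→d5:-→d6:-→d7:-→d8:H2→d9:-→d10:-→d11:-→d12:-→d13:-→d14:-→d15:-→d16:-→d17:-→d18:-→d19:-→d20:-→d21:-→d22:-→d23:-→d24:H0  best=H0
  add 182.18.96.68/32 -> H1 at depth 32
  ? 182.18.96.68  path d0:H0→d1:-→d2:-→d3:-→d4:-→d5:-→d6:-→d7:-→d8:H1→d9:-→d10:-→d11:-→d12:-→d13:-→d14:-→d15:-→d16:-→d17:-→d18:-→d19:-→d20:H0→d21:-→d22:-→d23:-→d24:-→d25:-→d26:-→d27:-→d28:-→d29:-→d30:H0→d31:-→d32:H1  best=H1
  add 182.16.0.0/12 -> H0 at depth 12
  ? 182.0.8.49  path d0:H0→d1:-→d2:-→d3:-→d4:-→d5:-→d6:-→d7:-→d8:H1→d9:-→d10:-→d11:-  best=H1
  del 42.33.0.0/16 (clear depth 16)
  ? 182.18.96.68  path d0:H0→d1:-→d2:-→d3:-→d4:-→d5:-→d6:-→d7:-→d8:H1→d9:-→d10:-→d11:-→d12:H0→d13:-→d14:-→d15:-→d16:-→d17:-→d18:-→d19:-→d20:H0→d21:-→d22:-→d23:-→d24:-→d25:-→d26:-→d27:-→d28:-→d29:-→d30:H0→d31:-→d32:H1  best=H1
  ? 226.8.75.2  path d0:H0→d1:-→d2:-→d3:-→d4:-→d5:-→d6:-→d7:-→d8:H2→d9:-→d10:-→d11:-→d12:-→d13:-→d14:-→d15:-→d16:-→d17:-→d18:-→d19:-→d20:-→d21:-→d22:-→d23:-→d24:H0  best=H0
  ? 182.1.243.218  path d0:H0→d1:-→d2:-→d3:-→d4:-→d5:-→d6:-→d7:-→d8:H1→d9:-→d10:-→d11:-  best=H1
  ? 15.222.150.173  path d0:H0→d1:-→d2:-  best=H0
  add 226.8.0.0/15 -> H1 at depth 15
  ? 226.9.90.109  path d0:H0→d1:-→d2:-→d3:-→d4:-→d5:-→d6:-→d7:-→d8:H2→d9:-→d10:-→d11:-→d12:-→d13:-→d14:-→d15:H1  best=H1
  ? 182.18.96.68  path d0:H0→d1:-→d2:-→d3:-→d4:-→d5:-→d6:-→d7:-→d8:H1→d9:-→d10:-→d11:-→d12:H0→d13:-→d14:-→d15:-→d16:-→d17:-→d18:-→d19:-→d20:H0→d21:-→d22:-→d23:-→d24:-→d25:-→d26:-→d27:-→d28:-→d29:-→d30:H0→d31:-→d32:H1  best=H1
  add 226.8.64.0/20 -> H1 at depth 20
  del 182.18.96.0/20 (clear depth 20)
  add 182.18.96.68/32 -> H0 at depth 32
  add 226.8.64.0/20 -> H0 at depth 20

== LOOKUPS ==
["H2","no-route","H1","H0","H1","H2","H0","H1","H1","H1","H0","H1","H0","H1","H1"]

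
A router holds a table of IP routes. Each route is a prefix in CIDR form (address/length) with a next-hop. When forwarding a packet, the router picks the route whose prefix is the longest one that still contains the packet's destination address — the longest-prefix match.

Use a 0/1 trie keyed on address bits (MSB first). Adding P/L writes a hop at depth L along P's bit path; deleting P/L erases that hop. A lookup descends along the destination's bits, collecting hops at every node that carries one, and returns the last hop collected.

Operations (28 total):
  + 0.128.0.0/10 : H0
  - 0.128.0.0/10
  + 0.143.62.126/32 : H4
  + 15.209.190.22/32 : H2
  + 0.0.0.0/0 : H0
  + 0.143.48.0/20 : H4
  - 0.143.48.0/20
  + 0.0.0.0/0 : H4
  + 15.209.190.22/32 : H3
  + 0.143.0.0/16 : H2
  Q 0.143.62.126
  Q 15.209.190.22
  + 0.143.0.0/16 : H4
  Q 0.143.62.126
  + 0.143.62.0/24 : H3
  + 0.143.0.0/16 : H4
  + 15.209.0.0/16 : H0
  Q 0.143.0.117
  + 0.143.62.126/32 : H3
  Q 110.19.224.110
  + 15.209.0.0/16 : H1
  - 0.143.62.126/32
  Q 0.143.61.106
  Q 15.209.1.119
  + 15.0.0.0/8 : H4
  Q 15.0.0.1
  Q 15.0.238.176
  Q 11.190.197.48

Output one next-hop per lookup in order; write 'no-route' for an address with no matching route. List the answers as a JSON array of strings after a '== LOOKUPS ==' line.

Trace:
  + 0.128.0.0/10 (H0) depth=10
  del 0.128.0.0/10 (clear depth 10)
  + 0.143.62.126/32 (H4) depth=32
  + 15.209.190.22/32 (H2) depth=32
  + 0.0.0.0/0 (H0) depth=0
  + 0.143.48.0/20 (H4) depth=20
  del 0.143.48.0/20 (clear depth 20)
  + 0.0.0.0/0 (H4) depth=0
  + 15.209.190.22/32 (H3) depth=32
  + 0.143.0.0/16 (H2) depth=16
  lookup 0.143.62.126: bits 00000000100011110011111001111110 walk d0:H4→d1:-→d2:-→d3:-→d4:-→d5:-→d6:-→d7:-→d8:-→d9:-→d10:-→d11:-→d12:-→d13:-→d14:-→d15:-→d16:H2→d17:-→d18:-→d19:-→d20:-→d21:-→d22:-→d23:-→d24:-→d25:-→d26:-→d27:-→d28:-→d29:-→d30:-→d31:-→d32:H4 -> H4
  lookup 15.209.190.22: bits 00001111110100011011111000010110 walk d0:H4→d1:-→d2:-→d3:-→d4:-→d5:-→d6:-→d7:-→d8:-→d9:-→d10:-→d11:-→d12:-→d13:-→d14:-→d15:-→d16:-→d17:-→d18:-→d19:-→d20:-→d21:-→d22:-→d23:-→d24:-→d25:-→d26:-→d27:-→d28:-→d29:-→d30:-→d31:-→d32:H3 -> H3
  + 0.143.0.0/16 (H4) depth=16
  lookup 0.143.62.126: bits 00000000100011110011111001111110 walk d0:H4→d1:-→d2:-→d3:-→d4:-→d5:-→d6:-→d7:-→d8:-→d9:-→d10:-→d11:-→d12:-→d13:-→d14:-→d15:-→d16:H4→d17:-→d18:-→d19:-→d20:-→d21:-→d22:-→d23:-→d24:-→d25:-→d26:-→d27:-→d28:-→d29:-→d30:-→d31:-→d32:H4 -> H4
  + 0.143.62.0/24 (H3) depth=24
  + 0.143.0.0/16 (H4) depth=16
  + 15.209.0.0/16 (H0) depth=16
  lookup 0.143.0.117: bits 000000001000111100 walk d0:H4→d1:-→d2:-→d3:-→d4:-→d5:-→d6:-→d7:-→d8:-→d9:-→d10:-→d11:-→d12:-→d13:-→d14:-→d15:-→d16:H4→d17:-→d18:- -> H4
  + 0.143.62.126/32 (H3) depth=32
  lookup 110.19.224.110: bits 0 walk d0:H4→d1:- -> H4
  + 15.209.0.0/16 (H1) depth=16
  del 0.143.62.126/32 (clear depth 32)
  lookup 0.143.61.106: bits 0000000010001111001111 walk d0:H4→d1:-→d2:-→d3:-→d4:-→d5:-→d6:-→d7:-→d8:-→d9:-→d10:-→d11:-→d12:-→d13:-→d14:-→d15:-→d16:H4→d17:-→d18:-→d19:-→d20:-→d21:-→d22:- -> H4
  lookup 15.209.1.119: bits 0000111111010001 walk d0:H4→d1:-→d2:-→d3:-→d4:-→d5:-→d6:-→d7:-→d8:-→d9:-→d10:-→d11:-→d12:-→d13:-→d14:-→d15:-→d16:H1 -> H1
  + 15.0.0.0/8 (H4) depth=8
  lookup 15.0.0.1: bits 00001111 walk d0:H4→d1:-→d2:-→d3:-→d4:-→d5:-→d6:-→d7:-→d8:H4 -> H4
  lookup 15.0.238.176: bits 00001111 walk d0:H4→d1:-→d2:-→d3:-→d4:-→d5:-→d6:-→d7:-→d8:H4 -> H4
  lookup 11.190.197.48: bits 00001 walk d0:H4→d1:-→d2:-→d3:-→d4:-→d5:- -> H4

== LOOKUPS ==
["H4","H3","H4","H4","H4","H4","H1","H4","H4","H4"]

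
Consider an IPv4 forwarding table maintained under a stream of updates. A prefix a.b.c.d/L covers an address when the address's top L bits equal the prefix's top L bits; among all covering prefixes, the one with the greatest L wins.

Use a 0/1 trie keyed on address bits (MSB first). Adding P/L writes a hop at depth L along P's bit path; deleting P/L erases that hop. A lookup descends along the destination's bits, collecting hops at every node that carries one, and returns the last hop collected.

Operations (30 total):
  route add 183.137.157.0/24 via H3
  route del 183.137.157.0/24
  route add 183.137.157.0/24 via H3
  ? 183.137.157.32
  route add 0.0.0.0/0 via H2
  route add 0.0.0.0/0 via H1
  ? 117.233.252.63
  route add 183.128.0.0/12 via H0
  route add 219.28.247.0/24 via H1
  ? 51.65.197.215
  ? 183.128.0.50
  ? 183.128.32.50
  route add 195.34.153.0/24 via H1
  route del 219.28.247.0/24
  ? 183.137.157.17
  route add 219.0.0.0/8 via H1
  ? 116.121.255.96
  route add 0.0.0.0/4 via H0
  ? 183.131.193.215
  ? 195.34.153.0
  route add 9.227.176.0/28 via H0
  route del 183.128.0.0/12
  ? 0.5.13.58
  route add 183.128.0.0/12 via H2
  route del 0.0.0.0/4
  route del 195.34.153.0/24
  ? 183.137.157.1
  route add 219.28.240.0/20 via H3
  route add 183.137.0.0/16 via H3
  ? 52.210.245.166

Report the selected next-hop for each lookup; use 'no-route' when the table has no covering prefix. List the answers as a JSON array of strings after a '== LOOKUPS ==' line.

Trace:
  add 183.137.157.0/24 -> H3 at depth 24
  - 183.137.157.0/24 clear@24
  add 183.137.157.0/24 -> H3 at depth 24
  lookup 183.137.157.32: bits 101101111000100110011101 walk d0:-→d1:-→d2:-→d3:-→d4:-→d5:-→d6:-→d7:-→d8:-→d9:-→d10:-→d11:-→d12:-→d13:-→d14:-→d15:-→d16:-→d17:-→d18:-→d19:-→d20:-→d21:-→d22:-→d23:-→d24:H3 -> H3
  add 0.0.0.0/0 -> H2 at depth 0
  add 0.0.0.0/0 -> H1 at depth 0
  lookup 117.233.252.63: bits ε walk d0:H1 -> H1
  add 183.128.0.0/12 -> H0 at depth 12
  add 219.28.247.0/24 -> H1 at depth 24
  lookup 51.65.197.215: bits ε walk d0:H1 -> H1
  lookup 183.128.0.50: bits 101101111000 walk d0:H1→d1:-→d2:-→d3:-→d4:-→d5:-→d6:-→d7:-→d8:-→d9:-→d10:-→d11:-→d12:H0 -> H0
  lookup 183.128.32.50: bits 101101111000 walk d0:H1→d1:-→d2:-→d3:-→d4:-→d5:-→d6:-→d7:-→d8:-→d9:-→d10:-→d11:-→d12:H0 -> H0
  add 195.34.153.0/24 -> H1 at depth 24
  - 219.28.247.0/24 clear@24
  lookup 183.137.157.17: bits 101101111000100110011101 walk d0:H1→d1:-→d2:-→d3:-→d4:-→d5:-→d6:-→d7:-→d8:-→d9:-→d10:-→d11:-→d12:H0→d13:-→d14:-→d15:-→d16:-→d17:-→d18:-→d19:-→d20:-→d21:-→d22:-→d23:-→d24:H3 -> H3
  add 219.0.0.0/8 -> H1 at depth 8
  lookup 116.121.255.96: bits ε walk d0:H1 -> H1
  add 0.0.0.0/4 -> H0 at depth 4
  lookup 183.131.193.215: bits 101101111000 walk d0:H1→d1:-→d2:-→d3:-→d4:-→d5:-→d6:-→d7:-→d8:-→d9:-→d10:-→d11:-→d12:H0 -> H0
  lookup 195.34.153.0: bits 110000110010001010011001 walk d0:H1→d1:-→d2:-→d3:-→d4:-→d5:-→d6:-→d7:-→d8:-→d9:-→d10:-→d11:-→d12:-→d13:-→d14:-→d15:-→d16:-→d17:-→d18:-→d19:-→d20:-→d21:-→d22:-→d23:-→d24:H1 -> H1
  add 9.227.176.0/28 -> H0 at depth 28
  - 183.128.0.0/12 clear@12
  lookup 0.5.13.58: bits 0000 walk d0:H1→d1:-→d2:-→d3:-→d4:H0 -> H0
  add 183.128.0.0/12 -> H2 at depth 12
  - 0.0.0.0/4 clear@4
  - 195.34.153.0/24 clear@24
  lookup 183.137.157.1: bits 101101111000100110011101 walk d0:H1→d1:-→d2:-→d3:-→d4:-→d5:-→d6:-→d7:-→d8:-→d9:-→d10:-→d11:-→d12:H2→d13:-→d14:-→d15:-→d16:-→d17:-→d18:-→d19:-→d20:-→d21:-→d22:-→d23:-→d24:H3 -> H3
  add 219.28.240.0/20 -> H3 at depth 20
  add 183.137.0.0/16 -> H3 at depth 16
  lookup 52.210.245.166: bits 00 walk d0:H1→d1:-→d2:- -> H1

== LOOKUPS ==
["H3","H1","H1","H0","H0","H3","H1","H0","H1","H0","H3","H1"]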